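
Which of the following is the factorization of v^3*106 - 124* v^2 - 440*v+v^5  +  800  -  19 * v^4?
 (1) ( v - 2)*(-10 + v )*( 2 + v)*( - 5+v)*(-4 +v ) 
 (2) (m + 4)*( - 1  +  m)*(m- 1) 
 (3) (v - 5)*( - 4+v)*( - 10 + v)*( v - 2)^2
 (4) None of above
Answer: 1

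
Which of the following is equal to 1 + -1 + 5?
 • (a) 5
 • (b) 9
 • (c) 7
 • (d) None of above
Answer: a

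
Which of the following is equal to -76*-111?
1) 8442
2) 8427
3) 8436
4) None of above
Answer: 3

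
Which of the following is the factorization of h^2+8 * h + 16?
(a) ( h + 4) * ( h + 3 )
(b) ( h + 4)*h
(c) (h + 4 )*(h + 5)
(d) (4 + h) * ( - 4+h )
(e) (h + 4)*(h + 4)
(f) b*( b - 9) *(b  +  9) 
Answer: e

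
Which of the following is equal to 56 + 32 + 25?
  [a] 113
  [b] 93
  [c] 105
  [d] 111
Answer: a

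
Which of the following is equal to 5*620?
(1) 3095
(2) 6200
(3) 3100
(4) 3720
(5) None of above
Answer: 3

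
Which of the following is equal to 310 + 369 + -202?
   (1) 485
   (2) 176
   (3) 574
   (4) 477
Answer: 4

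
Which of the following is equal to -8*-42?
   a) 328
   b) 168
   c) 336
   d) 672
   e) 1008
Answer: c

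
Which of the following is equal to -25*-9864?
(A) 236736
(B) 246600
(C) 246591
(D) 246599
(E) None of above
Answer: B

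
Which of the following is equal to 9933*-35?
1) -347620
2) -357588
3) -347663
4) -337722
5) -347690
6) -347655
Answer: 6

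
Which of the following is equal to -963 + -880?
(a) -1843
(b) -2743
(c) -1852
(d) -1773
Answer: a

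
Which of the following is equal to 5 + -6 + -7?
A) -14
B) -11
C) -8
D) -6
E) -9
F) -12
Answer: C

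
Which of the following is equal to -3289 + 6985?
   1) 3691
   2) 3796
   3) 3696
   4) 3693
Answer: 3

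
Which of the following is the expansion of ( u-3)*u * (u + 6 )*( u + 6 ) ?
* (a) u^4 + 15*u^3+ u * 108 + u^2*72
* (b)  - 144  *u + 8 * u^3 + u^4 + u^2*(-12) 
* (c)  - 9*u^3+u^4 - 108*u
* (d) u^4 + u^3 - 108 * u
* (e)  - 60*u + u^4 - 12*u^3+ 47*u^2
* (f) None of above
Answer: f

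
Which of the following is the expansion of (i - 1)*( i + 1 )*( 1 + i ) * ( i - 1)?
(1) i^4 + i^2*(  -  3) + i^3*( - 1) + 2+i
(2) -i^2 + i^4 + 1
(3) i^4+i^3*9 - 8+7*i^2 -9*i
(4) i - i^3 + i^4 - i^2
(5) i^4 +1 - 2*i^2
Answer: 5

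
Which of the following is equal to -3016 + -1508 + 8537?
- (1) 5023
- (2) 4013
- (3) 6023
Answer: 2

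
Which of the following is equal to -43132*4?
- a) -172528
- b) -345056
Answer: a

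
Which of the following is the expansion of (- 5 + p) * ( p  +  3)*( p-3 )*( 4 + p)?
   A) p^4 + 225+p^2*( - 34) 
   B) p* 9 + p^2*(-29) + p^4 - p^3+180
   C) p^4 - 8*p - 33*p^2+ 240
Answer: B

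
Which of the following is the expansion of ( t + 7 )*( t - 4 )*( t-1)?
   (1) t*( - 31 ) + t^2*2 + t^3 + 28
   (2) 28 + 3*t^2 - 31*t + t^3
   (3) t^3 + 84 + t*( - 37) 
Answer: 1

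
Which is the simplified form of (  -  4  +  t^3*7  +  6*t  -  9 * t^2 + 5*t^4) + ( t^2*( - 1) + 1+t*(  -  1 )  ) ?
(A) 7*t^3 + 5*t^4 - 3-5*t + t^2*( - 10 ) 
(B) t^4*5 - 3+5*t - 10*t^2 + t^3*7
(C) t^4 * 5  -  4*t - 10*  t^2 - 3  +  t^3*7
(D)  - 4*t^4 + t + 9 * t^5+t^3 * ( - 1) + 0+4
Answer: B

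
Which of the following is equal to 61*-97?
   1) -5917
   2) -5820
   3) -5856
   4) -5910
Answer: 1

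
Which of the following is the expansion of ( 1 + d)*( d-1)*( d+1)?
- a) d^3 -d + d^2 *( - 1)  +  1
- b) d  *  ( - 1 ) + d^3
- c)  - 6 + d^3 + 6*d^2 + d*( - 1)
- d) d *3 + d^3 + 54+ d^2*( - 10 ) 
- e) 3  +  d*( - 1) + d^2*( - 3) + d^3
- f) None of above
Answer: f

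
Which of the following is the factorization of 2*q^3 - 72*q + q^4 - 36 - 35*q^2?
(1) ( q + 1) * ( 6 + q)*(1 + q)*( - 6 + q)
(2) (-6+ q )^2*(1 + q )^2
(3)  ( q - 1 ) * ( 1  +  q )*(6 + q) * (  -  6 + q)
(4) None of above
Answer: 1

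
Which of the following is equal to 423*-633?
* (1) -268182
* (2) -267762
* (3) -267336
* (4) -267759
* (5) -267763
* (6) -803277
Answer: 4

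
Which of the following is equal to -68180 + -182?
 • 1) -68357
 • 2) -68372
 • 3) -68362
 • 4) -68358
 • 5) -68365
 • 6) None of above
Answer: 3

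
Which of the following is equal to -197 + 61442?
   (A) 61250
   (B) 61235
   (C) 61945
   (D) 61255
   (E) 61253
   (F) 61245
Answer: F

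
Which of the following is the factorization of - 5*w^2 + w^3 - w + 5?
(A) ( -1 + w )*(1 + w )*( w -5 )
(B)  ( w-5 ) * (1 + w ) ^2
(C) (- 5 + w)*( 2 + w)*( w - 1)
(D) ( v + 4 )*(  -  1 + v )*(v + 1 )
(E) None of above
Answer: A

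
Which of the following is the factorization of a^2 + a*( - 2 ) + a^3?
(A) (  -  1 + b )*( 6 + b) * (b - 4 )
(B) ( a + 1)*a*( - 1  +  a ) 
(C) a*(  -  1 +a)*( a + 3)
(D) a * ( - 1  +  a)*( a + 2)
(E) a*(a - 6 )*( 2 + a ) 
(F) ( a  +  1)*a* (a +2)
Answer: D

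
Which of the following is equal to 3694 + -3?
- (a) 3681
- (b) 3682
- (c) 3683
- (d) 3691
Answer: d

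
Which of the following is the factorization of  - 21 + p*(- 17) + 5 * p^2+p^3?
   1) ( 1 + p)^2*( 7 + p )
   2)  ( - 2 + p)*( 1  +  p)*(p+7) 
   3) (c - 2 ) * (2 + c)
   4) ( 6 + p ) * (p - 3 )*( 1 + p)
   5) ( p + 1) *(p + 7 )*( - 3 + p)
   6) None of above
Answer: 5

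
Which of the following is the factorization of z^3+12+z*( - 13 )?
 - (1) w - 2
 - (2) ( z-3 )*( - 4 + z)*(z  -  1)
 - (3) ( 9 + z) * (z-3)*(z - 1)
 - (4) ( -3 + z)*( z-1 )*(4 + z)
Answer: 4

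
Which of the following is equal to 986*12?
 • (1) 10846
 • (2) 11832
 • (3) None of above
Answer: 2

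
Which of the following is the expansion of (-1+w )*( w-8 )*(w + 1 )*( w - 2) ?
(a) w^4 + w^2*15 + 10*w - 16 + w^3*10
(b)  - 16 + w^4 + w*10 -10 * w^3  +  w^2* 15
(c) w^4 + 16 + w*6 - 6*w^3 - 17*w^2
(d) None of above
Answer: b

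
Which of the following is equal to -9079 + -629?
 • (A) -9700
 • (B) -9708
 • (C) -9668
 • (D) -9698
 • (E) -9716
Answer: B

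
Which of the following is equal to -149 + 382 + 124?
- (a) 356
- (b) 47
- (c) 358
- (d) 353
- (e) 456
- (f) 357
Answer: f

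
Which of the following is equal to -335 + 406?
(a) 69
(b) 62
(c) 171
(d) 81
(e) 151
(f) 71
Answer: f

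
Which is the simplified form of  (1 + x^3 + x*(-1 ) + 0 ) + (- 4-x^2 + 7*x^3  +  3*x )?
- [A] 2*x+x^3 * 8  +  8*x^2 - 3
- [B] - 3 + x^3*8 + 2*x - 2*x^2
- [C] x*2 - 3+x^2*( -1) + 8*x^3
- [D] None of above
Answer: C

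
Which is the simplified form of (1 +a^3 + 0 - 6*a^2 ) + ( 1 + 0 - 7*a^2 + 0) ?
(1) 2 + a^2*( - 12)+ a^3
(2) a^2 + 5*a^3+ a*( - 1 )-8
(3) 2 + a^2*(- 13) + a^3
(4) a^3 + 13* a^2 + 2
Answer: 3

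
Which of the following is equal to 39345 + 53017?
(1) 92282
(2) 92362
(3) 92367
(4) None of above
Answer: 2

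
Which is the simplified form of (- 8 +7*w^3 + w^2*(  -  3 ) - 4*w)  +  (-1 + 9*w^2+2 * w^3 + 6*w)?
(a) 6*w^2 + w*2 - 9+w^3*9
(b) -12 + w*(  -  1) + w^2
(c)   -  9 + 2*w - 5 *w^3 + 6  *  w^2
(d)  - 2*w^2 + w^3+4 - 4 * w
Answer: a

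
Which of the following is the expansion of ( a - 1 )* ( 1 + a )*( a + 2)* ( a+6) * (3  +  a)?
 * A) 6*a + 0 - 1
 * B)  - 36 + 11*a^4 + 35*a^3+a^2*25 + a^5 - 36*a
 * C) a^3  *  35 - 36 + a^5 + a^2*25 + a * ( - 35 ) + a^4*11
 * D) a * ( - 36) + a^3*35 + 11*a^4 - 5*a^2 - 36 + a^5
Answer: B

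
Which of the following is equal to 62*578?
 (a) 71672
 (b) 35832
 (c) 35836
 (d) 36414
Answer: c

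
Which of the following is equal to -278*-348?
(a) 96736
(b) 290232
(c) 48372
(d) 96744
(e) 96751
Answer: d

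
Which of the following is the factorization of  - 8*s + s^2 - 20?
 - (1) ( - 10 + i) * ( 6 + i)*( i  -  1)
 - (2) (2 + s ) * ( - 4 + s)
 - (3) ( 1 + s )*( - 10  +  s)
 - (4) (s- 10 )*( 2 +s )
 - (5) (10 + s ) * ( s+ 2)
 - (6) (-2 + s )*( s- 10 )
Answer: 4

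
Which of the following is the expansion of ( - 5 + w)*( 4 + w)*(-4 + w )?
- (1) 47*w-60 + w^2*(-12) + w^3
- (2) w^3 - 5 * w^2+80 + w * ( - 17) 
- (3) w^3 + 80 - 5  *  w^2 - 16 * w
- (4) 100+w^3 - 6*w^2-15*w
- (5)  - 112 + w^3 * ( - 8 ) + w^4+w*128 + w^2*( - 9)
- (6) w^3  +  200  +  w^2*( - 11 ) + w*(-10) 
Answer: 3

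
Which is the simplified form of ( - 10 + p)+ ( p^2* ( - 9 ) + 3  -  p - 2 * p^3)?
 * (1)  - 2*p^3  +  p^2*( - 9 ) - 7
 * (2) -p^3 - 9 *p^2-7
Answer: 1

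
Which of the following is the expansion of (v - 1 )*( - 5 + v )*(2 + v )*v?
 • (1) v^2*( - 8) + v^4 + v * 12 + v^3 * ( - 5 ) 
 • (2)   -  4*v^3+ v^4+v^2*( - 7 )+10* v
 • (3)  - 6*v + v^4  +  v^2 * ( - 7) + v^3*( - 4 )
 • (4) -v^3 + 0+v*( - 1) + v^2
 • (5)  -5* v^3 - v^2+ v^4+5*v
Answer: 2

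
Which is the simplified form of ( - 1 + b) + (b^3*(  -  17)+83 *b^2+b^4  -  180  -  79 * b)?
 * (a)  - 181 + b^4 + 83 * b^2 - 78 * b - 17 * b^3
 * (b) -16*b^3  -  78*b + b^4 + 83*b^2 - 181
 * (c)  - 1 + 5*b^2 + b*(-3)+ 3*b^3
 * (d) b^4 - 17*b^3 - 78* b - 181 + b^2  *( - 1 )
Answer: a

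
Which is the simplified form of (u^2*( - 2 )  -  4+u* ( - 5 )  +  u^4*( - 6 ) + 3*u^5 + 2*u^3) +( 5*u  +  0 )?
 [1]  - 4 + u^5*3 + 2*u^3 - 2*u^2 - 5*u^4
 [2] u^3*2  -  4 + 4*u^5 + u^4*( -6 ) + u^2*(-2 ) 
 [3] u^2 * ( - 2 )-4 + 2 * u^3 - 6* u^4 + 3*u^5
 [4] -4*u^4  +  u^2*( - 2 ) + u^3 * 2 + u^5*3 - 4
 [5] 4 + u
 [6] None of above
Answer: 3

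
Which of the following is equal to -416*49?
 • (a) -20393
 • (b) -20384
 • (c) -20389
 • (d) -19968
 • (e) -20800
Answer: b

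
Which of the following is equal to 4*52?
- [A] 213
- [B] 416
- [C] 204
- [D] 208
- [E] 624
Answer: D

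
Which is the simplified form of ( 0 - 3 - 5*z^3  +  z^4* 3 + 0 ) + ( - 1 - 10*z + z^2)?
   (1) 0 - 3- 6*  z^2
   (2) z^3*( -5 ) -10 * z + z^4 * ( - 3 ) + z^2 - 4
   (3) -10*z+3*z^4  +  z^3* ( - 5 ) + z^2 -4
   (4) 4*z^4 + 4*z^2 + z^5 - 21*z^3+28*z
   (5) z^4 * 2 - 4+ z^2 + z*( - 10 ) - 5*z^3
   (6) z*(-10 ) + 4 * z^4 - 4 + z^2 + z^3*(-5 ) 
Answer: 3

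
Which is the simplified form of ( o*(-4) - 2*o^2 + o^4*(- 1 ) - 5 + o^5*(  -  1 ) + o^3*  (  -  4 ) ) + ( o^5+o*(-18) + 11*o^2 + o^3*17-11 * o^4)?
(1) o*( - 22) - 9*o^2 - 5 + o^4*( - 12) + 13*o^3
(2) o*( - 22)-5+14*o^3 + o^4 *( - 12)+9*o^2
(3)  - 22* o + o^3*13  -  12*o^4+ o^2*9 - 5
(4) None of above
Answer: 3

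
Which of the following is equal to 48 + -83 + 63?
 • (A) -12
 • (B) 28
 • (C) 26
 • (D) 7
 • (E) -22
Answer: B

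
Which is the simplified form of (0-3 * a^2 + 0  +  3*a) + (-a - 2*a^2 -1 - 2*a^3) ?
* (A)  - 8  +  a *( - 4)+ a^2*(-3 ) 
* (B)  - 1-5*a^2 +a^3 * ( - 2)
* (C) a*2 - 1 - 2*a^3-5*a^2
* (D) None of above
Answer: C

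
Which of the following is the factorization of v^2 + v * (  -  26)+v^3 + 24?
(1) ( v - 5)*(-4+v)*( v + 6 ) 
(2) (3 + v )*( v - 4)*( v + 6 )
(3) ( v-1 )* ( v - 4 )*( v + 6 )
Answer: 3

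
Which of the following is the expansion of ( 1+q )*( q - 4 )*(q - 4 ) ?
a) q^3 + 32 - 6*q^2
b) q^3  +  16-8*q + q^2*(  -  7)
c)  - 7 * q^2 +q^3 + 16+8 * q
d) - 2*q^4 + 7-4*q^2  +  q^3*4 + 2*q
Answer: c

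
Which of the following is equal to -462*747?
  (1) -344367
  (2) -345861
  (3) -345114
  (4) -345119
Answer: 3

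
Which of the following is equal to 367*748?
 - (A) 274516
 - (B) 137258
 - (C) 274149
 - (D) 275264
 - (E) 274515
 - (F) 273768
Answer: A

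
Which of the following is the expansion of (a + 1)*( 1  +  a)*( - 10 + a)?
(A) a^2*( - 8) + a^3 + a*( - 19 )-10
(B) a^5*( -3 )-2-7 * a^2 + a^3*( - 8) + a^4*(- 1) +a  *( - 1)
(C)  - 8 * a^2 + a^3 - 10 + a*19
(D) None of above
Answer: A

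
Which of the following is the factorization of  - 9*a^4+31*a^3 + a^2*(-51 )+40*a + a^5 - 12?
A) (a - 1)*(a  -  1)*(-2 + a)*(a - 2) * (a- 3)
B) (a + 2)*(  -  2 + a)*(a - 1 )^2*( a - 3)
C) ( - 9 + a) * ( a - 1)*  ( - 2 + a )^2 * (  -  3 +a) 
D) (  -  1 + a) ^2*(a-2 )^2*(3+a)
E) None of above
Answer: A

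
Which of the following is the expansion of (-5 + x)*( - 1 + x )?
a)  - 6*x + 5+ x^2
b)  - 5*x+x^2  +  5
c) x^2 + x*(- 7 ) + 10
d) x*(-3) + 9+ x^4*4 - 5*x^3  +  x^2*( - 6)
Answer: a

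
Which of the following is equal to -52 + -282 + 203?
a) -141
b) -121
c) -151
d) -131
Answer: d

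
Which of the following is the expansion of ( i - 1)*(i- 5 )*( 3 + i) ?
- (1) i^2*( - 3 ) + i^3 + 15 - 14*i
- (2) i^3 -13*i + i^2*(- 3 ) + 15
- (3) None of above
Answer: 2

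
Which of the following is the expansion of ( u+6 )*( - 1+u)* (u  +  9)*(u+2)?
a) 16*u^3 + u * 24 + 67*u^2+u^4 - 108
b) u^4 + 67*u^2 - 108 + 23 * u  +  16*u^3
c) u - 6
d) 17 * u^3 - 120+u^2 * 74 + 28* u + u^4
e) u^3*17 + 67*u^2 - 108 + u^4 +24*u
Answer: a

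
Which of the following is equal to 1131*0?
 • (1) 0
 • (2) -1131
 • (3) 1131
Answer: 1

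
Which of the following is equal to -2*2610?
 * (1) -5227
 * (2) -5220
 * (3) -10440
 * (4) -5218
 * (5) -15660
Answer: 2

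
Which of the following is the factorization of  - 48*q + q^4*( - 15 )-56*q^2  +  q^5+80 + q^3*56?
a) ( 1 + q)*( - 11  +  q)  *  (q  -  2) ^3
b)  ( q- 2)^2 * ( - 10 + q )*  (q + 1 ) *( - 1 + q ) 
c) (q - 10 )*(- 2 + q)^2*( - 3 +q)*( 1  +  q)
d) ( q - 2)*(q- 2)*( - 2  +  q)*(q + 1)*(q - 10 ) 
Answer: d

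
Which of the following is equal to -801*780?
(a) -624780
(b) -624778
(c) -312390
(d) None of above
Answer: a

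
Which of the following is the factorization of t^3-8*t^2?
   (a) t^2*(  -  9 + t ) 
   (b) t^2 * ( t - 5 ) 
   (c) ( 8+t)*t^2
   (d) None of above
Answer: d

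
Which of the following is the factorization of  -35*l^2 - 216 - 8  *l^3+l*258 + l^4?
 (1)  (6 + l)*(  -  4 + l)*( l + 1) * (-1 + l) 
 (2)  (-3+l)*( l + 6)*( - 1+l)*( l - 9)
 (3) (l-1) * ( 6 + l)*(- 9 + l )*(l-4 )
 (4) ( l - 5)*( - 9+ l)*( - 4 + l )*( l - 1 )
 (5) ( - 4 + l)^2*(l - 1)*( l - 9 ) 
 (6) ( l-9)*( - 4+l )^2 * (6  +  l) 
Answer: 3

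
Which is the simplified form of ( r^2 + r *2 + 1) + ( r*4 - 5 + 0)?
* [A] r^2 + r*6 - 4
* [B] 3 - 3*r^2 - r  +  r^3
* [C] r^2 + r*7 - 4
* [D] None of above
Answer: A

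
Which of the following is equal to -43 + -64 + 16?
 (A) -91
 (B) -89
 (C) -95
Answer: A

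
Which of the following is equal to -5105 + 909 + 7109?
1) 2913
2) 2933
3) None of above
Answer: 1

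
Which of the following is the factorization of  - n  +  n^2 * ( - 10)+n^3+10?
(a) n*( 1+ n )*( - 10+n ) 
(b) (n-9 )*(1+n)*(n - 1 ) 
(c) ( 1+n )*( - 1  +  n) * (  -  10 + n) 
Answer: c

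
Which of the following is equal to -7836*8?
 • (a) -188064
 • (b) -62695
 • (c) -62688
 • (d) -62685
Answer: c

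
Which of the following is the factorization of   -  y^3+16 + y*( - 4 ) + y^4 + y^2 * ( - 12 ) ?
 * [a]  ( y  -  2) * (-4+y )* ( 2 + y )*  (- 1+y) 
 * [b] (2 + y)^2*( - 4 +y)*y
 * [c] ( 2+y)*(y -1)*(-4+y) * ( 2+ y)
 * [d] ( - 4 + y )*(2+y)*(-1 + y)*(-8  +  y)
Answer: c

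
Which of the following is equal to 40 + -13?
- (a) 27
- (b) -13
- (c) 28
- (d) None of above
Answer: a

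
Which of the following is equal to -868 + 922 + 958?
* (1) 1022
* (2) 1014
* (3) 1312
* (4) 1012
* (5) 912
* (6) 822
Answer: 4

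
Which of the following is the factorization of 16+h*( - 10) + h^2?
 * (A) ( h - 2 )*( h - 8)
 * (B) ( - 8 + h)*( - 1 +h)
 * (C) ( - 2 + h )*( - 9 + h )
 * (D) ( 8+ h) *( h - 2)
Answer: A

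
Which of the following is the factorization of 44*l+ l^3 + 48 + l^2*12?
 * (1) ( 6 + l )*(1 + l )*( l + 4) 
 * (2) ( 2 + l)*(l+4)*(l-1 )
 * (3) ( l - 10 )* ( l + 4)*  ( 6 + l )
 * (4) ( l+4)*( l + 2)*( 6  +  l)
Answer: 4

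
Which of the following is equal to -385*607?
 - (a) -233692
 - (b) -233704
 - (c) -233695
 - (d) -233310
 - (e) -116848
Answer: c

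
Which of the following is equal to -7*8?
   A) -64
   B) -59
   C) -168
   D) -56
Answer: D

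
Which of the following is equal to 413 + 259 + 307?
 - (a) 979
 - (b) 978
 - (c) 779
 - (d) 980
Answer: a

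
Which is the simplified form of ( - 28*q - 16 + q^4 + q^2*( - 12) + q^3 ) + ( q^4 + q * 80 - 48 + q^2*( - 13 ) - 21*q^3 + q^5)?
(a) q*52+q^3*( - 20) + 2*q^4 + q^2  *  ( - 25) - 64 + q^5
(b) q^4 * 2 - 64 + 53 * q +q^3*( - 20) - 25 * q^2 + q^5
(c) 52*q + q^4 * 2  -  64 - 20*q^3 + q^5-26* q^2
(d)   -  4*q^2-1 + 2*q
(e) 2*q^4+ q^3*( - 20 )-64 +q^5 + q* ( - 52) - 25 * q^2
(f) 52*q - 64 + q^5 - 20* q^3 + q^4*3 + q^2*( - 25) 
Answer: a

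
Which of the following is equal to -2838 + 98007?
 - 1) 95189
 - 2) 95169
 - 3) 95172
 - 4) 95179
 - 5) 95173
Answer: 2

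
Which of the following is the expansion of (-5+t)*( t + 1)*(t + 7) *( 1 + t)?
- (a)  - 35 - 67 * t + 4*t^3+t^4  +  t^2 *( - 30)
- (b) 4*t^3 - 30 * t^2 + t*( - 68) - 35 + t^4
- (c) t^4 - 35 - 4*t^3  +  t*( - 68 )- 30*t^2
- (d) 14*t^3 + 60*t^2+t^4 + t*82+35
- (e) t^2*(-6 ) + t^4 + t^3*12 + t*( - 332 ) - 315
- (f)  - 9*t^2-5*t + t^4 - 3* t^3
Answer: b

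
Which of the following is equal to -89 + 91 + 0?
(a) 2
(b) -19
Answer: a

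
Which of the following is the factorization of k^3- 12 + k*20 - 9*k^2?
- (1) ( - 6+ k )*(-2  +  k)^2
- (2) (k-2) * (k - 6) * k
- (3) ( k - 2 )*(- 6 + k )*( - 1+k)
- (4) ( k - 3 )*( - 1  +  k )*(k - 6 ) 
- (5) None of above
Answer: 3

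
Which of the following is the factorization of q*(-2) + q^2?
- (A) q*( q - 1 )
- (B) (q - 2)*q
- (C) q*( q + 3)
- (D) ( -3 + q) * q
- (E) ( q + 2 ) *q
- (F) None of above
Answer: B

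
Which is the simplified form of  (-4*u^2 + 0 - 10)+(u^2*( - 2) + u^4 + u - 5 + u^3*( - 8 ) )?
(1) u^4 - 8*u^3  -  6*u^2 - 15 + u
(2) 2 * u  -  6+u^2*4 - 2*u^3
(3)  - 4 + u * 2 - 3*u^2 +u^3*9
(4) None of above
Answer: 1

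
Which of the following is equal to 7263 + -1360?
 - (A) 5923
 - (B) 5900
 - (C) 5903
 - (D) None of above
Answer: C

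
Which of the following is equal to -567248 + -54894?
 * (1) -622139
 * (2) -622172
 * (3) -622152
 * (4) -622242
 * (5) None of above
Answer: 5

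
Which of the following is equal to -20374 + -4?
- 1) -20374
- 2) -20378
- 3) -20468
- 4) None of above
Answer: 2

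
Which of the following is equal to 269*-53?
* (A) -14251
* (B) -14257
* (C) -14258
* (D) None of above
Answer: B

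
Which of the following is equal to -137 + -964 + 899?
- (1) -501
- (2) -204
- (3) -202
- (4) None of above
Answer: 3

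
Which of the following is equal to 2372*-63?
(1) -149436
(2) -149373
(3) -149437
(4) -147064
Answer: 1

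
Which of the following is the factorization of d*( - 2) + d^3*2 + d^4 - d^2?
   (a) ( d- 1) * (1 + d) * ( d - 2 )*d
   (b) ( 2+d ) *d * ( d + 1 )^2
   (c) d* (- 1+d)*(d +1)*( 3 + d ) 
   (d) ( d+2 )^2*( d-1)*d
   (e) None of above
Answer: e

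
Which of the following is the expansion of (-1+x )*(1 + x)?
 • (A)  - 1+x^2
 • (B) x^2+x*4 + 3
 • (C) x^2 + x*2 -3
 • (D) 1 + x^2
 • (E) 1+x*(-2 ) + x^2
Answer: A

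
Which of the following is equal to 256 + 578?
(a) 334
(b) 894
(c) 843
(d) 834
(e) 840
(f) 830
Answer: d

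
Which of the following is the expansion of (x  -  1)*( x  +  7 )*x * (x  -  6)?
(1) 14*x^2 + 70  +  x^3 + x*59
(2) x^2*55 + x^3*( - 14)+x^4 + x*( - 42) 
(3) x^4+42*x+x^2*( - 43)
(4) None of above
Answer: 3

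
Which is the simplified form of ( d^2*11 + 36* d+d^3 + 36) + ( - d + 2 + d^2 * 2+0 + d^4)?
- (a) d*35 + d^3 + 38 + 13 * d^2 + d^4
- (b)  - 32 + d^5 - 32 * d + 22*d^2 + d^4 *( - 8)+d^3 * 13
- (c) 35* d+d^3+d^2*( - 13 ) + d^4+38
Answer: a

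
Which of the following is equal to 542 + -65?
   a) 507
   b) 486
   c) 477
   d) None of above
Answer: c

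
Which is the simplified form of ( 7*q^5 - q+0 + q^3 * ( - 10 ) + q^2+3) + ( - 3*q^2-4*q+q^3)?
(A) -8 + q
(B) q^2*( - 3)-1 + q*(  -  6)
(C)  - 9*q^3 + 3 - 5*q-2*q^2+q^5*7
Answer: C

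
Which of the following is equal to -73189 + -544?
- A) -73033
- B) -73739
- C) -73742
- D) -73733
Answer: D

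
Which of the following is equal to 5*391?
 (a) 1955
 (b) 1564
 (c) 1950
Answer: a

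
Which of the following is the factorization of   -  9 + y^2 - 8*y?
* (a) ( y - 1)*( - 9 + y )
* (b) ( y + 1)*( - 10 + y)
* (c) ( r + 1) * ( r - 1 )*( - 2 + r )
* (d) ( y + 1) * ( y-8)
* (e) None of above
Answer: e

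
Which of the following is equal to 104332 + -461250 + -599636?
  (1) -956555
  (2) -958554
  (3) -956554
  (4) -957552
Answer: 3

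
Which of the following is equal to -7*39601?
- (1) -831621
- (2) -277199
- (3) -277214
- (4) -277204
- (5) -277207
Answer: 5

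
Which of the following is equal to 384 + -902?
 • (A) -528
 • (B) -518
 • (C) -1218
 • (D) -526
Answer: B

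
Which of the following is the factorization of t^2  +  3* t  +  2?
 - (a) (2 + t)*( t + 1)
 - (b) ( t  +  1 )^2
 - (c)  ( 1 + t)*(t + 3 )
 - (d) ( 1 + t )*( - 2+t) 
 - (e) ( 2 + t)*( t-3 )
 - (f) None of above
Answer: a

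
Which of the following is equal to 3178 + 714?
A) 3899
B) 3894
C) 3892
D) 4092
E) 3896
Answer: C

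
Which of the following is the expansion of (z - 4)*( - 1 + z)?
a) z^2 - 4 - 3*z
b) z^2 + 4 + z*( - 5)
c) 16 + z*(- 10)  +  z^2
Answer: b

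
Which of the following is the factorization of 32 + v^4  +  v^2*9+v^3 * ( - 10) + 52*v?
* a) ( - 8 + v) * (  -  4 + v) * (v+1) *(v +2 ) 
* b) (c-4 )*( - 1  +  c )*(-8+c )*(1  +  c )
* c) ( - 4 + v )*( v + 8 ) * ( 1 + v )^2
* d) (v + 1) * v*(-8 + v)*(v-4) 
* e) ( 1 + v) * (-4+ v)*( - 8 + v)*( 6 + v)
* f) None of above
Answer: f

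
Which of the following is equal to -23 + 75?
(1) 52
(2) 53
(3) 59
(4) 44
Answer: 1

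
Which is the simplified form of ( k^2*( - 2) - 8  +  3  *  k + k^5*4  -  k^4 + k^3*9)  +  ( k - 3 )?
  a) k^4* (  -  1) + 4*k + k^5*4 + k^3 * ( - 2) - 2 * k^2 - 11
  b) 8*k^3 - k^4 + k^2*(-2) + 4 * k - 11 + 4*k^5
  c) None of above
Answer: c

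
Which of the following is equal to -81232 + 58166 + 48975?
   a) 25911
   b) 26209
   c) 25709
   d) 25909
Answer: d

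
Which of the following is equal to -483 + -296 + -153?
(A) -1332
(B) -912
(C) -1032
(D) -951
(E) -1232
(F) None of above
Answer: F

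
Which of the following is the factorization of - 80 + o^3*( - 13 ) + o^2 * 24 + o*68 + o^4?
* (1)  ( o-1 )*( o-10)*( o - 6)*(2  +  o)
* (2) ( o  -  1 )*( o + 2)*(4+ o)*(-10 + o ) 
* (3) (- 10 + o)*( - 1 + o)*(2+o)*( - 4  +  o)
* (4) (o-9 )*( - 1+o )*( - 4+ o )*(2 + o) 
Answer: 3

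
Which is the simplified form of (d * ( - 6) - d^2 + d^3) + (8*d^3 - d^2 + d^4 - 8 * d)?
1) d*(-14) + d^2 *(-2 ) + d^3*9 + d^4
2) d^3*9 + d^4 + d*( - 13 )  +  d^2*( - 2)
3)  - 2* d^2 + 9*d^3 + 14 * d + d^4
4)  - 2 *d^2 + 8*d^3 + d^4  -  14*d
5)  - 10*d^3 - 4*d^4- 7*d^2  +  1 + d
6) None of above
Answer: 1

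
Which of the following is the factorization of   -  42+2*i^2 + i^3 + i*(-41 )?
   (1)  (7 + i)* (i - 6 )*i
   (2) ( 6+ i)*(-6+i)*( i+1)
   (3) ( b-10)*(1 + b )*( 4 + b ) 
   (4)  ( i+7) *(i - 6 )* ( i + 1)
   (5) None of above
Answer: 4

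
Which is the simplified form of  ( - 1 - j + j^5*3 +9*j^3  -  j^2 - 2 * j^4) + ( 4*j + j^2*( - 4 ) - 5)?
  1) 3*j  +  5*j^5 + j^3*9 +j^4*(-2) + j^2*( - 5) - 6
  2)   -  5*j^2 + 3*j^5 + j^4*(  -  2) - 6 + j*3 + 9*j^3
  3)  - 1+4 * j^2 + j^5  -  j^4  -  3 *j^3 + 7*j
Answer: 2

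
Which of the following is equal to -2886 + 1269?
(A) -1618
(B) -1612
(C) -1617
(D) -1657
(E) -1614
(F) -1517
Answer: C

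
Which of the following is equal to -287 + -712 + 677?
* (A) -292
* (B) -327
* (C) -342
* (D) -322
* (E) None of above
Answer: D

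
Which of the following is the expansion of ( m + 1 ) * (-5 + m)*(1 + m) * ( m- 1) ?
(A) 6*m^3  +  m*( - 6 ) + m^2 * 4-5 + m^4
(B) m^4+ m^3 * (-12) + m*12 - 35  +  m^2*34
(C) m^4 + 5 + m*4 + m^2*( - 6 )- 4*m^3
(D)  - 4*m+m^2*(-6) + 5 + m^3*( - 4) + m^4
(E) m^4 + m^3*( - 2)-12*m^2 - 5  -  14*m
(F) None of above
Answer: C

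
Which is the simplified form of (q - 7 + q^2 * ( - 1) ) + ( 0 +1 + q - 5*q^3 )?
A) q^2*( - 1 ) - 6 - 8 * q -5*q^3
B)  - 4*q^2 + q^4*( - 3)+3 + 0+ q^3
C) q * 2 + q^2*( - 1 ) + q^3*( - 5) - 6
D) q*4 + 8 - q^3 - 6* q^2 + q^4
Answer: C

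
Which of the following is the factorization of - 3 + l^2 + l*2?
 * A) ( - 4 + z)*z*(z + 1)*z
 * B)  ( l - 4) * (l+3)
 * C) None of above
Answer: C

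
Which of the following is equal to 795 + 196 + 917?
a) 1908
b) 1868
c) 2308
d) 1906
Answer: a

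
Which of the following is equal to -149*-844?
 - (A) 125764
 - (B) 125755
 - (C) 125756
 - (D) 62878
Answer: C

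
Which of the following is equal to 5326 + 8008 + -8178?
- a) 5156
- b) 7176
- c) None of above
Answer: a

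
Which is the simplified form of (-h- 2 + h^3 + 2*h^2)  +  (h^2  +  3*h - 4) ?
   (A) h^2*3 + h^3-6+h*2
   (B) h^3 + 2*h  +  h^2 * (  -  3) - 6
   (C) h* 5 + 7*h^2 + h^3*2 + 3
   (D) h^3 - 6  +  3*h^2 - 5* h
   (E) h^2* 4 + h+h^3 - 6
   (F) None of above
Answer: A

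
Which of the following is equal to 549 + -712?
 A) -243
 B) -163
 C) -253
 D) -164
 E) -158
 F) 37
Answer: B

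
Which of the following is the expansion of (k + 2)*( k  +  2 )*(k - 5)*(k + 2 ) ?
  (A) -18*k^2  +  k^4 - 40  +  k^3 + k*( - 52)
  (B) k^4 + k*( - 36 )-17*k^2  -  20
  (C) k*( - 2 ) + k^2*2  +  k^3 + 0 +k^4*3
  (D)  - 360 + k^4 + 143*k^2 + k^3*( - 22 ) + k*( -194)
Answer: A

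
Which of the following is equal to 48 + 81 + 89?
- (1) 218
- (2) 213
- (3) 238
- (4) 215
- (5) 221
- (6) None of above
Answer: 1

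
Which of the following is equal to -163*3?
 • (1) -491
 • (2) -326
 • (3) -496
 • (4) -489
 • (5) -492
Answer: 4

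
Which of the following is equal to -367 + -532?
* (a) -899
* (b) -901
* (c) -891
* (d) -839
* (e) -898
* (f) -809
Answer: a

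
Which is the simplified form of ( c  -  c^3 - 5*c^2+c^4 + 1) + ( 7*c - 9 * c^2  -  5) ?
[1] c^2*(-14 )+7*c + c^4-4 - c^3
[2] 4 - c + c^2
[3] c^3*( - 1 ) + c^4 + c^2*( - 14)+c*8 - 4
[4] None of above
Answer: 3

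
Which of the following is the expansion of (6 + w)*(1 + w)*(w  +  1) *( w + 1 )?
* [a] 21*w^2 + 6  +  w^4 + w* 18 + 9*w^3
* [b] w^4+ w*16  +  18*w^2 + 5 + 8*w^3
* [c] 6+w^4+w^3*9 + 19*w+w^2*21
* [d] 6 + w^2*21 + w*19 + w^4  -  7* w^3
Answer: c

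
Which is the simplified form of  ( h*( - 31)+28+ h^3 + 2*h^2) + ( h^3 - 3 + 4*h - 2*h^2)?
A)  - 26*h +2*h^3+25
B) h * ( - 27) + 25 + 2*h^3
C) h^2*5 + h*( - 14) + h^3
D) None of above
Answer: B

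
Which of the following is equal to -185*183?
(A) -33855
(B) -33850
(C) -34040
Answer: A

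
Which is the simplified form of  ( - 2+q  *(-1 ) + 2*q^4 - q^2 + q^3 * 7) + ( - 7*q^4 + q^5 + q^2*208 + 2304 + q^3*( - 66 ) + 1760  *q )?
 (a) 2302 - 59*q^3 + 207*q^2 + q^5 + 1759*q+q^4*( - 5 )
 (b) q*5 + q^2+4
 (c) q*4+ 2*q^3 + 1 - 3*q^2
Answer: a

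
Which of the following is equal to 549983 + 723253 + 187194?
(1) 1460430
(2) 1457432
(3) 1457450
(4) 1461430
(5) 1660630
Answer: 1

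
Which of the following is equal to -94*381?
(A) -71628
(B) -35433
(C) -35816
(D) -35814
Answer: D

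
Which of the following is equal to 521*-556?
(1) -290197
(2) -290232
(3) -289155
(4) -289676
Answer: 4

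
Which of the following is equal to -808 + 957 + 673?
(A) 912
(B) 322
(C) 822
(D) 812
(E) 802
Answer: C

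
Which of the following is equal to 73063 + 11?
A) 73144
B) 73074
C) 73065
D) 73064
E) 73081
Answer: B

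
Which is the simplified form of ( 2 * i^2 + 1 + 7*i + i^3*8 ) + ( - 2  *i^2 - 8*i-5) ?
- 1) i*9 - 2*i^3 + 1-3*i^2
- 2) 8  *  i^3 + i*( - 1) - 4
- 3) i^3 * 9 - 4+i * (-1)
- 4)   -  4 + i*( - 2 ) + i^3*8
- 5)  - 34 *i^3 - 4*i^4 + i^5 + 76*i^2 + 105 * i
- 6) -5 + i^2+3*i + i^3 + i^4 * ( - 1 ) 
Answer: 2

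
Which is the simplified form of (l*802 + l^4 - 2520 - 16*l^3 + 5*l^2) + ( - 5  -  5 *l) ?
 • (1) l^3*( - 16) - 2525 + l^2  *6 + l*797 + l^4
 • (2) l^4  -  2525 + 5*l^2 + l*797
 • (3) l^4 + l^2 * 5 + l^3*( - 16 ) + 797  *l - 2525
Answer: 3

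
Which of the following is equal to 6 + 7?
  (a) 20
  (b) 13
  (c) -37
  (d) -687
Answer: b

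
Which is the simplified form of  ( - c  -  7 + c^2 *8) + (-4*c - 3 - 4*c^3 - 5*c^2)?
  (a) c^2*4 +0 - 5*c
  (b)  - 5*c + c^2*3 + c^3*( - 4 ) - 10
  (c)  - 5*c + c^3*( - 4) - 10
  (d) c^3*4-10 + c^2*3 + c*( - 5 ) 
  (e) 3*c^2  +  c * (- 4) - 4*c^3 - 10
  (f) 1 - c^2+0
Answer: b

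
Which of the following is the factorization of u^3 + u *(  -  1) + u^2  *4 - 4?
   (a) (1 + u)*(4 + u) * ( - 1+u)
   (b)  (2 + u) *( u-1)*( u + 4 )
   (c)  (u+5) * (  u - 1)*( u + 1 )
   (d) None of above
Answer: a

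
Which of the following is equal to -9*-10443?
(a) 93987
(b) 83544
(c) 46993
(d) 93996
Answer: a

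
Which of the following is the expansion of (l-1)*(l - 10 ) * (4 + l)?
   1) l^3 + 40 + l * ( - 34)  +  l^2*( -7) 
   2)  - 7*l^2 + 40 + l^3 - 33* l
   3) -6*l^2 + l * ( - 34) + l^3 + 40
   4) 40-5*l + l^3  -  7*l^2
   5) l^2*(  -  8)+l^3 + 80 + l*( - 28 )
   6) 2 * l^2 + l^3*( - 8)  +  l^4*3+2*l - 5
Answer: 1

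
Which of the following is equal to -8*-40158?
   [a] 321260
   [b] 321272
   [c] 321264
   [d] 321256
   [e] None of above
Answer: c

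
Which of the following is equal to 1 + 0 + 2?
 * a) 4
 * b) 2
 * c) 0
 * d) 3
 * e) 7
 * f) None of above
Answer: d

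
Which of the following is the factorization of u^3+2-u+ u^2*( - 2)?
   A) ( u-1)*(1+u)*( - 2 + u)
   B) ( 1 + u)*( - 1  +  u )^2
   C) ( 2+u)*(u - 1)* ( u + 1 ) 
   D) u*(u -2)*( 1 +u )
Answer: A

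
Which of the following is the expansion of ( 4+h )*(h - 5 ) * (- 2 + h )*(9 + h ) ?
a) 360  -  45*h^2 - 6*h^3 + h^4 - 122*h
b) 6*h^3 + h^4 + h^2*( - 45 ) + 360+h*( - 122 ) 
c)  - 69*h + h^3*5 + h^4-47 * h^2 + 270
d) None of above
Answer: b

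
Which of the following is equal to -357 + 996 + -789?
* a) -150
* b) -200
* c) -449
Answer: a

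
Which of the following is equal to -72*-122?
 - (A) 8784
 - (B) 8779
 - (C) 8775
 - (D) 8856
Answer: A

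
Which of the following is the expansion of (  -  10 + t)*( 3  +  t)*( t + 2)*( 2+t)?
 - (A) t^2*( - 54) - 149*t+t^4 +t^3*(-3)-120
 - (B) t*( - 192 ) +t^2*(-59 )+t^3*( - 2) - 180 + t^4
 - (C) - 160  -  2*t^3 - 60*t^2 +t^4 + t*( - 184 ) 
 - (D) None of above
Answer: D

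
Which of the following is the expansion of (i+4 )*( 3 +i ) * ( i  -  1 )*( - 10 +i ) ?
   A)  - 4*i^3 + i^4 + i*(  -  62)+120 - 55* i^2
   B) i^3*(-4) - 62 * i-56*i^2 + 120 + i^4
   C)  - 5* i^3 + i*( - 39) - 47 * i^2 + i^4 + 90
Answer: A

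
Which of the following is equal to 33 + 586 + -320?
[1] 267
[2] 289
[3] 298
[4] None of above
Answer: 4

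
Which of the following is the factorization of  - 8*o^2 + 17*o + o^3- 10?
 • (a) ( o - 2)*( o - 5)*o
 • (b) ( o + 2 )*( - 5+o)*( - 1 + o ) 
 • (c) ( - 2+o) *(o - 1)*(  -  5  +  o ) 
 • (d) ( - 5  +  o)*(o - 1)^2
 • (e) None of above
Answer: c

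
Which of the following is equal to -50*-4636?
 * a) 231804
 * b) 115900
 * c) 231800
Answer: c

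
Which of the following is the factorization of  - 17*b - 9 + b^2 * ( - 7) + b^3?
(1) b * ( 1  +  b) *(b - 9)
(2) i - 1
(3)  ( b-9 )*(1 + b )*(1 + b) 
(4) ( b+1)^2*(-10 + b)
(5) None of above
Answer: 3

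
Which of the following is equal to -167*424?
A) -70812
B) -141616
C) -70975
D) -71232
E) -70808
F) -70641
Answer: E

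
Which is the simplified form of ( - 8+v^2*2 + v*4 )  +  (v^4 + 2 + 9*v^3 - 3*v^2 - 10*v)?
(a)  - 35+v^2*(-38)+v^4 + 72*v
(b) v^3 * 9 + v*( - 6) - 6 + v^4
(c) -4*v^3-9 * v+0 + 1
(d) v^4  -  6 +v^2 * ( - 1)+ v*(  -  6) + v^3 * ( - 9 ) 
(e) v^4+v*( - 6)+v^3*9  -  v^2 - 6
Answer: e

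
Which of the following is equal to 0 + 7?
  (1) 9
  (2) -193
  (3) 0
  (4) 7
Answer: 4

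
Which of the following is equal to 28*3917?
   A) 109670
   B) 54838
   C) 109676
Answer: C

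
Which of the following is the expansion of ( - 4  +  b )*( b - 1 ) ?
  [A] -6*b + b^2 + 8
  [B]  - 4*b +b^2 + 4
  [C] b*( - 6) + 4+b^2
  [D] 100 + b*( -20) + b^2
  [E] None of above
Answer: E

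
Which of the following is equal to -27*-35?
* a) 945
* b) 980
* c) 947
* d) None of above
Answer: a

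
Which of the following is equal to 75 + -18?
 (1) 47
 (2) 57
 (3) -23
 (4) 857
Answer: 2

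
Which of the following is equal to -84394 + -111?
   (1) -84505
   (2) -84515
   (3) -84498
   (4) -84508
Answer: 1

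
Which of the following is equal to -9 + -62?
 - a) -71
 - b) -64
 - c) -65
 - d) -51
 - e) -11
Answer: a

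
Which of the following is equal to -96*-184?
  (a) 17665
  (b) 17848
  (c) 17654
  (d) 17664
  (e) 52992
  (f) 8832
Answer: d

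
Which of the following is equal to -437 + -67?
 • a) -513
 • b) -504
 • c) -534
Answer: b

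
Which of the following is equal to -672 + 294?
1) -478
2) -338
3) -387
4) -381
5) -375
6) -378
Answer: 6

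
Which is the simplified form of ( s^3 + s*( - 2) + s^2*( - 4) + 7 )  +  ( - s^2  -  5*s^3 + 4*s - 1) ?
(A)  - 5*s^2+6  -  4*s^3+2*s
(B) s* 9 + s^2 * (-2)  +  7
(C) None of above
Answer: A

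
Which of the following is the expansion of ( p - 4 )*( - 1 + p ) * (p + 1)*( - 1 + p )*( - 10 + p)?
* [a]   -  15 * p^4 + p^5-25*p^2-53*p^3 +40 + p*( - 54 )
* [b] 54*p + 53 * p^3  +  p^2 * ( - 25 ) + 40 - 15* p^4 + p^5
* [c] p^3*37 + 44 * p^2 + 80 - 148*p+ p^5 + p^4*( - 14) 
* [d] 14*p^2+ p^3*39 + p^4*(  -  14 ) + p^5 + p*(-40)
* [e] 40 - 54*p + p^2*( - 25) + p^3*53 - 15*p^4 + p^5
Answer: e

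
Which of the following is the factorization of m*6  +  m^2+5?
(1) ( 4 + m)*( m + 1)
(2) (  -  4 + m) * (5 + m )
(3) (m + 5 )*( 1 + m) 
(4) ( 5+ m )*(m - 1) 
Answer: 3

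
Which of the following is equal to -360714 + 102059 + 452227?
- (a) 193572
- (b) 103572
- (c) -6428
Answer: a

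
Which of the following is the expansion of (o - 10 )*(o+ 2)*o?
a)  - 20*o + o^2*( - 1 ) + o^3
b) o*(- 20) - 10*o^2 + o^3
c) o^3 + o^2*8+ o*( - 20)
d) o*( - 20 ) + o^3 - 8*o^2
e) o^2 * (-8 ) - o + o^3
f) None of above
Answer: d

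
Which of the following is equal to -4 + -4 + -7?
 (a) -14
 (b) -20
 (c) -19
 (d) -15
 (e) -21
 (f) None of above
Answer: d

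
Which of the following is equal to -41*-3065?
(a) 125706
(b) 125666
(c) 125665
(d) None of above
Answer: c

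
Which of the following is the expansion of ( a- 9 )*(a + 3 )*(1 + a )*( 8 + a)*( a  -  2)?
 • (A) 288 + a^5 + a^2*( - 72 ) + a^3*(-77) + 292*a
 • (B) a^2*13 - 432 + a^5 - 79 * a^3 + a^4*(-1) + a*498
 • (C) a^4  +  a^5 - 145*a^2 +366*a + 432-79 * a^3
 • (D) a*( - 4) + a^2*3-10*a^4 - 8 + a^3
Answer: C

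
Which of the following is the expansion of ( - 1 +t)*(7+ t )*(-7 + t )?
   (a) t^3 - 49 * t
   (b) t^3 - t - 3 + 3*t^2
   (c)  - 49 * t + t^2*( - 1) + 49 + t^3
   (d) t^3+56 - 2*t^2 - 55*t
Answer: c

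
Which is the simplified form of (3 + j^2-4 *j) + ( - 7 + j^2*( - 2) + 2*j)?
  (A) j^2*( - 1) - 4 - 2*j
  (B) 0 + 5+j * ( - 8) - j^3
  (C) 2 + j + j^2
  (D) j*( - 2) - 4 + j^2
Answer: A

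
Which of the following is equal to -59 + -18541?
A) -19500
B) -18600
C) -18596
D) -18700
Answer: B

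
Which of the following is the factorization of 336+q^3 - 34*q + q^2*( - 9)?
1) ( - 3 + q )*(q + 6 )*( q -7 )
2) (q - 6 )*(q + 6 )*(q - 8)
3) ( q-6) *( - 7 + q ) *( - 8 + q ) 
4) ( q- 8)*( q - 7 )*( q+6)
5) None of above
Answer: 4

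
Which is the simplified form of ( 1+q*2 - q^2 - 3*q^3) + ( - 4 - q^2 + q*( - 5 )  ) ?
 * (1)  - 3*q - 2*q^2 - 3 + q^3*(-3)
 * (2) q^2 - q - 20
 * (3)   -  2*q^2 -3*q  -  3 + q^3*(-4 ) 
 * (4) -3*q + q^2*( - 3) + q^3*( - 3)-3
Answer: 1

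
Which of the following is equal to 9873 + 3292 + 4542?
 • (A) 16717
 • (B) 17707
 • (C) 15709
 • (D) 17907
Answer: B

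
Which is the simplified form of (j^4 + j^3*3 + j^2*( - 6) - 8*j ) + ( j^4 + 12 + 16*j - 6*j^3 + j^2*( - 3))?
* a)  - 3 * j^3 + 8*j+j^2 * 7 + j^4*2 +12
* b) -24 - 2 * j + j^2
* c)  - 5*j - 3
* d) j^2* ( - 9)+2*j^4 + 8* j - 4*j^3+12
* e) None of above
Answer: e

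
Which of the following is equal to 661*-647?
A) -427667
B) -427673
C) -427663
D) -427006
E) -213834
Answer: A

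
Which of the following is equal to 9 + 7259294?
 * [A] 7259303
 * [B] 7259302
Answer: A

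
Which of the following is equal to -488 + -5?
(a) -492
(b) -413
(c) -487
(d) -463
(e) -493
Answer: e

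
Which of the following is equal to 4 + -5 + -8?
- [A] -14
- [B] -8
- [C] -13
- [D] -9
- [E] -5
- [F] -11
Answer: D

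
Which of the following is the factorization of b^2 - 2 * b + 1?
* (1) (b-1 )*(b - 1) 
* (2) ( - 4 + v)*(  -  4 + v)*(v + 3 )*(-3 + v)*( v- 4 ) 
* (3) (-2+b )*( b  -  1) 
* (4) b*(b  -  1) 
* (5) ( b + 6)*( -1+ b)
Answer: 1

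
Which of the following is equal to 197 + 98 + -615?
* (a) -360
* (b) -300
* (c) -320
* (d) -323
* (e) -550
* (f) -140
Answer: c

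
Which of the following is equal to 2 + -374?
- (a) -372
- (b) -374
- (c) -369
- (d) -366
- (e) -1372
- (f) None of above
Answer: a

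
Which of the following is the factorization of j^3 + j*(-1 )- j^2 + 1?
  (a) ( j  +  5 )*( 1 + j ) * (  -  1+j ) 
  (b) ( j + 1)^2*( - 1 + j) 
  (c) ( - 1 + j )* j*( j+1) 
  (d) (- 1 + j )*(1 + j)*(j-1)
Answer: d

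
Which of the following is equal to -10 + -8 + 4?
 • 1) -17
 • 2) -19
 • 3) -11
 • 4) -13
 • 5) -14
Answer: 5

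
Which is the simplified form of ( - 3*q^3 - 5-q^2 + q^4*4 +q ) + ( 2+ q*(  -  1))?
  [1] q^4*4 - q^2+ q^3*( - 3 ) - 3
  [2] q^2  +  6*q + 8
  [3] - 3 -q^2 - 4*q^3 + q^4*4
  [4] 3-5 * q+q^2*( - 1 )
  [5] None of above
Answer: 1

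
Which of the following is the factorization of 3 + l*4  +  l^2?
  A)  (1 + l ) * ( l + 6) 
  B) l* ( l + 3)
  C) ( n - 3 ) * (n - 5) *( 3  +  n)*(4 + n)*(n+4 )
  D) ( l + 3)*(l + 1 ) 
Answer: D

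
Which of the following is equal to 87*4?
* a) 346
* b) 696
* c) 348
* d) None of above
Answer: c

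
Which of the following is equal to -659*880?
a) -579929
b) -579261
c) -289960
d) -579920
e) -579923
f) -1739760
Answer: d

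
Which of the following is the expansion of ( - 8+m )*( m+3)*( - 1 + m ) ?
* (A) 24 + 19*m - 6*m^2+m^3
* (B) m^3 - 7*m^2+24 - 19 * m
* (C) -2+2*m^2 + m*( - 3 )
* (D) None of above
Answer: D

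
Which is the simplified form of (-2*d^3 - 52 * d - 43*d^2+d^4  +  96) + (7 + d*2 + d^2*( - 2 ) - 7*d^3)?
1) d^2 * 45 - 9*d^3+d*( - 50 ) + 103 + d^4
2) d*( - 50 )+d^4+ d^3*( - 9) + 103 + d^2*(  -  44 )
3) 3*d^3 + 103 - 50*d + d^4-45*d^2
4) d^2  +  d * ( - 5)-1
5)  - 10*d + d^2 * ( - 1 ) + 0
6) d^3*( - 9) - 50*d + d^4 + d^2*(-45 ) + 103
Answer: 6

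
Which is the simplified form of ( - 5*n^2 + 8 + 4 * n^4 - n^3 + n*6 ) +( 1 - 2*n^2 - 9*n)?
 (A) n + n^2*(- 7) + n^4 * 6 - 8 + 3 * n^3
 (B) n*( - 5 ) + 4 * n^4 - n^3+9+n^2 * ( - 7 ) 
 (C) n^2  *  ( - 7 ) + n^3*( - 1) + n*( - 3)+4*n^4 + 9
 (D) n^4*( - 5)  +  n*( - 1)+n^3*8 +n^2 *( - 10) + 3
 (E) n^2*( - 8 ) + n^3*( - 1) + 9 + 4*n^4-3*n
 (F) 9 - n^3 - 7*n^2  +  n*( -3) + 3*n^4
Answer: C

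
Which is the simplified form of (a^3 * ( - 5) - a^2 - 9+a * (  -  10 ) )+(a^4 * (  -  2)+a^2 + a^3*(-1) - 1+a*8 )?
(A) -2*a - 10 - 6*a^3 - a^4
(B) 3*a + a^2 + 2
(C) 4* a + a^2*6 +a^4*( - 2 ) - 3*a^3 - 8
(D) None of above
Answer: D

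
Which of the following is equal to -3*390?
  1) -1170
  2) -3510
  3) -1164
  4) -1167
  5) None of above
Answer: 1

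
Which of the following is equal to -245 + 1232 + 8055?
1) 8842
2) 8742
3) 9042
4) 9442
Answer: 3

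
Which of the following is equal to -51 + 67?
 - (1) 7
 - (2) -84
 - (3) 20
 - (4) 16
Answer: 4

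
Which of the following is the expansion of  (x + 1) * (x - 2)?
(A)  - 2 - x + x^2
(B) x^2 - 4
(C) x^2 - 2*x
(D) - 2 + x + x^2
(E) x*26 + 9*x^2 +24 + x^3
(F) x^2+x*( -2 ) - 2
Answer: A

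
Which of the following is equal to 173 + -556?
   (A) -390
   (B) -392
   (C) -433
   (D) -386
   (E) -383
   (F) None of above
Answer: E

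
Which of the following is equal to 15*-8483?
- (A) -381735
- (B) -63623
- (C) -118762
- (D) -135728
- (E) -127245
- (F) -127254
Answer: E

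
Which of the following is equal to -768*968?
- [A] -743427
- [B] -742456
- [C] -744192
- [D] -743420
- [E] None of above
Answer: E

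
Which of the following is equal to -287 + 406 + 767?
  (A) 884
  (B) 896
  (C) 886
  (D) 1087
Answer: C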